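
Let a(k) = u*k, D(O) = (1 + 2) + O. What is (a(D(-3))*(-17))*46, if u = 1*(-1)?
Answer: 0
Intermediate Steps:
u = -1
D(O) = 3 + O
a(k) = -k
(a(D(-3))*(-17))*46 = (-(3 - 3)*(-17))*46 = (-1*0*(-17))*46 = (0*(-17))*46 = 0*46 = 0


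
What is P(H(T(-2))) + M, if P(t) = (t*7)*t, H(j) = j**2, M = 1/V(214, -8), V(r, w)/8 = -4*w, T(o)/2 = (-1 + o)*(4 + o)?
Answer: 37158913/256 ≈ 1.4515e+5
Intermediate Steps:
T(o) = 2*(-1 + o)*(4 + o) (T(o) = 2*((-1 + o)*(4 + o)) = 2*(-1 + o)*(4 + o))
V(r, w) = -32*w (V(r, w) = 8*(-4*w) = -32*w)
M = 1/256 (M = 1/(-32*(-8)) = 1/256 ≈ 0.0039063)
P(t) = 7*t**2 (P(t) = (7*t)*t = 7*t**2)
P(H(T(-2))) + M = 7*((-8 + 2*(-2)**2 + 6*(-2))**2)**2 + 1/256 = 7*((-8 + 2*4 - 12)**2)**2 + 1/256 = 7*((-8 + 8 - 12)**2)**2 + 1/256 = 7*((-12)**2)**2 + 1/256 = 7*144**2 + 1/256 = 7*20736 + 1/256 = 145152 + 1/256 = 37158913/256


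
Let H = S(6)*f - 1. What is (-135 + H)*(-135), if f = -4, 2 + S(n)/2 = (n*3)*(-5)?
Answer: -81000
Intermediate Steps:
S(n) = -4 - 30*n (S(n) = -4 + 2*((n*3)*(-5)) = -4 + 2*((3*n)*(-5)) = -4 + 2*(-15*n) = -4 - 30*n)
H = 735 (H = (-4 - 30*6)*(-4) - 1 = (-4 - 180)*(-4) - 1 = -184*(-4) - 1 = 736 - 1 = 735)
(-135 + H)*(-135) = (-135 + 735)*(-135) = 600*(-135) = -81000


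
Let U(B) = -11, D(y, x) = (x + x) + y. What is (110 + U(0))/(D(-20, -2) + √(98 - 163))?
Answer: -2376/641 - 99*I*√65/641 ≈ -3.7067 - 1.2452*I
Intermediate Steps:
D(y, x) = y + 2*x (D(y, x) = 2*x + y = y + 2*x)
(110 + U(0))/(D(-20, -2) + √(98 - 163)) = (110 - 11)/((-20 + 2*(-2)) + √(98 - 163)) = 99/((-20 - 4) + √(-65)) = 99/(-24 + I*√65)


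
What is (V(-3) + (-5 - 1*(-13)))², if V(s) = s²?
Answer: 289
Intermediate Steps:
(V(-3) + (-5 - 1*(-13)))² = ((-3)² + (-5 - 1*(-13)))² = (9 + (-5 + 13))² = (9 + 8)² = 17² = 289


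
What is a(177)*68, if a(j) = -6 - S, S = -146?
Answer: 9520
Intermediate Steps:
a(j) = 140 (a(j) = -6 - 1*(-146) = -6 + 146 = 140)
a(177)*68 = 140*68 = 9520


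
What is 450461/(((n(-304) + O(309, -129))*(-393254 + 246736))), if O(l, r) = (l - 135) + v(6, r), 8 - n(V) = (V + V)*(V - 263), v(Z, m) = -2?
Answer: 450461/50483656008 ≈ 8.9229e-6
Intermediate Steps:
n(V) = 8 - 2*V*(-263 + V) (n(V) = 8 - (V + V)*(V - 263) = 8 - 2*V*(-263 + V))
O(l, r) = -137 + l (O(l, r) = (l - 135) - 2 = (-135 + l) - 2 = -137 + l)
450461/(((n(-304) + O(309, -129))*(-393254 + 246736))) = 450461/((((8 - 2*(-304)**2 + 526*(-304)) + (-137 + 309))*(-393254 + 246736))) = 450461/((((8 - 2*92416 - 159904) + 172)*(-146518))) = 450461/((((8 - 184832 - 159904) + 172)*(-146518))) = 450461/(((-344728 + 172)*(-146518))) = 450461/((-344556*(-146518))) = 450461/50483656008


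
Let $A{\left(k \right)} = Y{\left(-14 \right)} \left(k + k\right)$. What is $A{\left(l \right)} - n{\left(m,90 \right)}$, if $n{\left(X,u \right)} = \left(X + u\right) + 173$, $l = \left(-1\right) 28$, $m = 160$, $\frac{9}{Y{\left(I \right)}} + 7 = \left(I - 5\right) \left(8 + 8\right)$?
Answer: $- \frac{131049}{311} \approx -421.38$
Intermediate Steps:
$Y{\left(I \right)} = \frac{9}{-87 + 16 I}$ ($Y{\left(I \right)} = \frac{9}{-7 + \left(I - 5\right) \left(8 + 8\right)} = \frac{9}{-7 + \left(-5 + I\right) 16} = \frac{9}{-7 + \left(-80 + 16 I\right)} = \frac{9}{-87 + 16 I}$)
$l = -28$
$A{\left(k \right)} = - \frac{18 k}{311}$ ($A{\left(k \right)} = \frac{9}{-87 + 16 \left(-14\right)} \left(k + k\right) = \frac{9}{-87 - 224} \cdot 2 k = \frac{9}{-311} \cdot 2 k = 9 \left(- \frac{1}{311}\right) 2 k = - \frac{9 \cdot 2 k}{311} = - \frac{18 k}{311}$)
$n{\left(X,u \right)} = 173 + X + u$
$A{\left(l \right)} - n{\left(m,90 \right)} = \left(- \frac{18}{311}\right) \left(-28\right) - \left(173 + 160 + 90\right) = \frac{504}{311} - 423 = - \frac{131049}{311}$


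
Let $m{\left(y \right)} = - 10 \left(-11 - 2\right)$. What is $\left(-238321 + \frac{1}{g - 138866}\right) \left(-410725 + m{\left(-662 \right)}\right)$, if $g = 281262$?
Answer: $\frac{13933934311633425}{142396} \approx 9.7853 \cdot 10^{10}$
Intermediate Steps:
$m{\left(y \right)} = 130$ ($m{\left(y \right)} = \left(-10\right) \left(-13\right) = 130$)
$\left(-238321 + \frac{1}{g - 138866}\right) \left(-410725 + m{\left(-662 \right)}\right) = \left(-238321 + \frac{1}{281262 - 138866}\right) \left(-410725 + 130\right) = \left(-238321 + \frac{1}{142396}\right) \left(-410595\right) = \left(- \frac{33935957115}{142396}\right) \left(-410595\right) = \frac{13933934311633425}{142396}$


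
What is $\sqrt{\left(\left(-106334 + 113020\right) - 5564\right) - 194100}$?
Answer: $3 i \sqrt{21442} \approx 439.29 i$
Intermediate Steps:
$\sqrt{\left(\left(-106334 + 113020\right) - 5564\right) - 194100} = \sqrt{\left(6686 - 5564\right) - 194100} = \sqrt{1122 - 194100} = \sqrt{-192978} = 3 i \sqrt{21442}$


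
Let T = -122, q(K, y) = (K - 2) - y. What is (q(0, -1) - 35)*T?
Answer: 4392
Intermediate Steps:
q(K, y) = -2 + K - y (q(K, y) = (-2 + K) - y = -2 + K - y)
(q(0, -1) - 35)*T = ((-2 + 0 - 1*(-1)) - 35)*(-122) = ((-2 + 0 + 1) - 35)*(-122) = (-1 - 35)*(-122) = -36*(-122) = 4392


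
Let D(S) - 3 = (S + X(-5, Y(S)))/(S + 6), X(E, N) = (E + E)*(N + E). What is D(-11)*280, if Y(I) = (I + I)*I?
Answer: 134176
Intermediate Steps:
Y(I) = 2*I**2 (Y(I) = (2*I)*I = 2*I**2)
X(E, N) = 2*E*(E + N) (X(E, N) = (2*E)*(E + N) = 2*E*(E + N))
D(S) = 3 + (50 + S - 20*S**2)/(6 + S) (D(S) = 3 + (S + 2*(-5)*(-5 + 2*S**2))/(S + 6) = 3 + (S + (50 - 20*S**2))/(6 + S) = 3 + (50 + S - 20*S**2)/(6 + S))
D(-11)*280 = (4*(17 - 11 - 5*(-11)**2)/(6 - 11))*280 = (4*(17 - 11 - 5*121)/(-5))*280 = (4*(-1/5)*(17 - 11 - 605))*280 = (4*(-1/5)*(-599))*280 = (2396/5)*280 = 134176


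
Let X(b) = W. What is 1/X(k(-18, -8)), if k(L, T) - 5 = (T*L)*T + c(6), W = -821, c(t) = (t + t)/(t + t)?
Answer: -1/821 ≈ -0.0012180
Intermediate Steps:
c(t) = 1 (c(t) = (2*t)/((2*t)) = (2*t)*(1/(2*t)) = 1)
k(L, T) = 6 + L*T² (k(L, T) = 5 + ((T*L)*T + 1) = 5 + ((L*T)*T + 1) = 5 + (L*T² + 1) = 5 + (1 + L*T²) = 6 + L*T²)
X(b) = -821
1/X(k(-18, -8)) = 1/(-821) = -1/821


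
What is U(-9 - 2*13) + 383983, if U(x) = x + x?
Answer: 383913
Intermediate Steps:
U(x) = 2*x
U(-9 - 2*13) + 383983 = 2*(-9 - 2*13) + 383983 = 2*(-9 - 26) + 383983 = 2*(-35) + 383983 = -70 + 383983 = 383913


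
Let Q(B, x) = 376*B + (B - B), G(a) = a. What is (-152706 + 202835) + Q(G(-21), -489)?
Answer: 42233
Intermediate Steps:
Q(B, x) = 376*B (Q(B, x) = 376*B + 0 = 376*B)
(-152706 + 202835) + Q(G(-21), -489) = (-152706 + 202835) + 376*(-21) = 50129 - 7896 = 42233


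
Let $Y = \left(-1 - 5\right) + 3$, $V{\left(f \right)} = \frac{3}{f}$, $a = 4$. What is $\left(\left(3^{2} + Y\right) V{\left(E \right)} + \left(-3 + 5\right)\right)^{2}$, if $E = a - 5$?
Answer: $256$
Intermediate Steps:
$E = -1$ ($E = 4 - 5 = -1$)
$Y = -3$ ($Y = -6 + 3 = -3$)
$\left(\left(3^{2} + Y\right) V{\left(E \right)} + \left(-3 + 5\right)\right)^{2} = \left(\left(3^{2} - 3\right) \frac{3}{-1} + \left(-3 + 5\right)\right)^{2} = \left(\left(9 - 3\right) 3 \left(-1\right) + 2\right)^{2} = \left(6 \left(-3\right) + 2\right)^{2} = \left(-18 + 2\right)^{2} = \left(-16\right)^{2} = 256$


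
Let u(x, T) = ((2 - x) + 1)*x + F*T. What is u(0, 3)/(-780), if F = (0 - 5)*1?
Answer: 1/52 ≈ 0.019231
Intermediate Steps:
F = -5 (F = -5*1 = -5)
u(x, T) = -5*T + x*(3 - x) (u(x, T) = ((2 - x) + 1)*x - 5*T = (3 - x)*x - 5*T = x*(3 - x) - 5*T = -5*T + x*(3 - x))
u(0, 3)/(-780) = (-1*0**2 - 5*3 + 3*0)/(-780) = (-1*0 - 15 + 0)*(-1/780) = (0 - 15 + 0)*(-1/780) = -15*(-1/780) = 1/52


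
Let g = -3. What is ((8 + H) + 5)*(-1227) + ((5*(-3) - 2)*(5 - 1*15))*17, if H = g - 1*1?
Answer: -8153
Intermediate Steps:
H = -4 (H = -3 - 1*1 = -3 - 1 = -4)
((8 + H) + 5)*(-1227) + ((5*(-3) - 2)*(5 - 1*15))*17 = ((8 - 4) + 5)*(-1227) + ((5*(-3) - 2)*(5 - 1*15))*17 = (4 + 5)*(-1227) + ((-15 - 2)*(5 - 15))*17 = 9*(-1227) - 17*(-10)*17 = -11043 + 170*17 = -11043 + 2890 = -8153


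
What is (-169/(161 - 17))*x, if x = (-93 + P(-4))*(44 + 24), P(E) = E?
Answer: 278681/36 ≈ 7741.1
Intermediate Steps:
x = -6596 (x = (-93 - 4)*(44 + 24) = -97*68 = -6596)
(-169/(161 - 17))*x = -169/(161 - 17)*(-6596) = -169/144*(-6596) = 278681/36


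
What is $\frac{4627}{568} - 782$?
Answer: $- \frac{439549}{568} \approx -773.85$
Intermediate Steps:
$\frac{4627}{568} - 782 = - \frac{439549}{568}$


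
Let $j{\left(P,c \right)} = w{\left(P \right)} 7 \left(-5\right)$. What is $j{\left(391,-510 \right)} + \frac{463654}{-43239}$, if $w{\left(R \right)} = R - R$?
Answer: $- \frac{463654}{43239} \approx -10.723$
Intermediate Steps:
$w{\left(R \right)} = 0$
$j{\left(P,c \right)} = 0$ ($j{\left(P,c \right)} = 0 \cdot 7 \left(-5\right) = 0 \left(-5\right) = 0$)
$j{\left(391,-510 \right)} + \frac{463654}{-43239} = 0 + \frac{463654}{-43239} = 0 + 463654 \left(- \frac{1}{43239}\right) = 0 - \frac{463654}{43239} = - \frac{463654}{43239}$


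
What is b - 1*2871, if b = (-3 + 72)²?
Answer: 1890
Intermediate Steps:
b = 4761 (b = 69² = 4761)
b - 1*2871 = 4761 - 1*2871 = 4761 - 2871 = 1890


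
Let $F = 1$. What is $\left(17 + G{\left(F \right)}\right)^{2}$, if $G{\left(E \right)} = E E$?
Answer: $324$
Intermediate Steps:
$G{\left(E \right)} = E^{2}$
$\left(17 + G{\left(F \right)}\right)^{2} = \left(17 + 1^{2}\right)^{2} = \left(17 + 1\right)^{2} = 18^{2} = 324$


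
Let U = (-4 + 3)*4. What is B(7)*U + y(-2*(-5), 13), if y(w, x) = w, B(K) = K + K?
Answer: -46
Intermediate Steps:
B(K) = 2*K
U = -4 (U = -1*4 = -4)
B(7)*U + y(-2*(-5), 13) = (2*7)*(-4) - 2*(-5) = 14*(-4) + 10 = -56 + 10 = -46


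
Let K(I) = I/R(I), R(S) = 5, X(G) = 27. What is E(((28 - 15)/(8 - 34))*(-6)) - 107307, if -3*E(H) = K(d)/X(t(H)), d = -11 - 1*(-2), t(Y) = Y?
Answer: -4828814/45 ≈ -1.0731e+5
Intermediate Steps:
d = -9 (d = -11 + 2 = -9)
K(I) = I/5
E(H) = 1/45 (E(H) = -(⅕)*(-9)/(3*27) = -(-3)/(5*27) = -⅓*(-1/15) = 1/45)
E(((28 - 15)/(8 - 34))*(-6)) - 107307 = 1/45 - 107307 = -4828814/45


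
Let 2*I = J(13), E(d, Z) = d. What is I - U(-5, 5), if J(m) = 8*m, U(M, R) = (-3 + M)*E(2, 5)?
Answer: 68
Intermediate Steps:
U(M, R) = -6 + 2*M (U(M, R) = (-3 + M)*2 = -6 + 2*M)
I = 52 (I = (8*13)/2 = (½)*104 = 52)
I - U(-5, 5) = 52 - (-6 + 2*(-5)) = 52 - (-6 - 10) = 52 - 1*(-16) = 52 + 16 = 68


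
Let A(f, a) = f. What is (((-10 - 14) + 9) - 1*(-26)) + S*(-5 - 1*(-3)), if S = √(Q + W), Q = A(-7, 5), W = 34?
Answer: 11 - 6*√3 ≈ 0.60770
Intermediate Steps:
Q = -7
S = 3*√3 (S = √(-7 + 34) = √27 = 3*√3 ≈ 5.1962)
(((-10 - 14) + 9) - 1*(-26)) + S*(-5 - 1*(-3)) = (((-10 - 14) + 9) - 1*(-26)) + (3*√3)*(-5 - 1*(-3)) = ((-24 + 9) + 26) + (3*√3)*(-5 + 3) = (-15 + 26) + (3*√3)*(-2) = 11 - 6*√3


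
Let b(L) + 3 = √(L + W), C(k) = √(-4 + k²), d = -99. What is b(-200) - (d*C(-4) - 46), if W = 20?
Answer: 43 + 198*√3 + 6*I*√5 ≈ 385.95 + 13.416*I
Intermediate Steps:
b(L) = -3 + √(20 + L) (b(L) = -3 + √(L + 20) = -3 + √(20 + L))
b(-200) - (d*C(-4) - 46) = (-3 + √(20 - 200)) - (-99*√(-4 + (-4)²) - 46) = (-3 + √(-180)) - (-99*√(-4 + 16) - 46) = (-3 + 6*I*√5) - (-198*√3 - 46) = (-3 + 6*I*√5) - (-46 - 198*√3) = (-3 + 6*I*√5) + (46 + 198*√3) = 43 + 198*√3 + 6*I*√5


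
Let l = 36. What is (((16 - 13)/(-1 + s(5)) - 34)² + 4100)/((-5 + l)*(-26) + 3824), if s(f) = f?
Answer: 27763/16096 ≈ 1.7248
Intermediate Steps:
(((16 - 13)/(-1 + s(5)) - 34)² + 4100)/((-5 + l)*(-26) + 3824) = (((16 - 13)/(-1 + 5) - 34)² + 4100)/((-5 + 36)*(-26) + 3824) = ((3/4 - 34)² + 4100)/(31*(-26) + 3824) = ((3*(¼) - 34)² + 4100)/(-806 + 3824) = ((¾ - 34)² + 4100)/3018 = ((-133/4)² + 4100)*(1/3018) = (17689/16 + 4100)*(1/3018) = (83289/16)*(1/3018) = 27763/16096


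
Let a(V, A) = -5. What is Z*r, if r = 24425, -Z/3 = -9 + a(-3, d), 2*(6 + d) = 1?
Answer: 1025850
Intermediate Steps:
d = -11/2 (d = -6 + (1/2)*1 = -6 + 1/2 = -11/2 ≈ -5.5000)
Z = 42 (Z = -3*(-9 - 5) = -3*(-14) = 42)
Z*r = 42*24425 = 1025850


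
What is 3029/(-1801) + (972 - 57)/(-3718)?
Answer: -12909737/6696118 ≈ -1.9279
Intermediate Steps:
3029/(-1801) + (972 - 57)/(-3718) = 3029*(-1/1801) + 915*(-1/3718) = -3029/1801 - 915/3718 = -12909737/6696118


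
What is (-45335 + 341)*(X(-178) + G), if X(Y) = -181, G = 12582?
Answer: -557970594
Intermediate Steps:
(-45335 + 341)*(X(-178) + G) = (-45335 + 341)*(-181 + 12582) = -44994*12401 = -557970594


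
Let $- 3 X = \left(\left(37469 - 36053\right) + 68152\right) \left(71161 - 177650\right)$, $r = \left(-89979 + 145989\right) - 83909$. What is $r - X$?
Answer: $- \frac{7408310449}{3} \approx -2.4694 \cdot 10^{9}$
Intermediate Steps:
$r = -27899$ ($r = 56010 - 83909 = -27899$)
$X = \frac{7408226752}{3}$ ($X = - \frac{\left(\left(37469 - 36053\right) + 68152\right) \left(71161 - 177650\right)}{3} = - \frac{\left(\left(37469 - 36053\right) + 68152\right) \left(-106489\right)}{3} = - \frac{\left(1416 + 68152\right) \left(-106489\right)}{3} = - \frac{69568 \left(-106489\right)}{3} = \left(- \frac{1}{3}\right) \left(-7408226752\right) = \frac{7408226752}{3} \approx 2.4694 \cdot 10^{9}$)
$r - X = -27899 - \frac{7408226752}{3} = - \frac{7408310449}{3}$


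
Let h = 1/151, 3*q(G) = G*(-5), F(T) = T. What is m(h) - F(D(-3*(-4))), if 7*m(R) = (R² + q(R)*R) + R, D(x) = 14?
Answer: -6703043/478821 ≈ -13.999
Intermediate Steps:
q(G) = -5*G/3 (q(G) = (G*(-5))/3 = (-5*G)/3 = -5*G/3)
h = 1/151 ≈ 0.0066225
m(R) = -2*R²/21 + R/7 (m(R) = ((R² + (-5*R/3)*R) + R)/7 = ((R² - 5*R²/3) + R)/7 = (-2*R²/3 + R)/7 = (R - 2*R²/3)/7 = -2*R²/21 + R/7)
m(h) - F(D(-3*(-4))) = (1/21)*(1/151)*(3 - 2*1/151) - 1*14 = (1/21)*(1/151)*(3 - 2/151) - 14 = (1/21)*(1/151)*(451/151) - 14 = 451/478821 - 14 = -6703043/478821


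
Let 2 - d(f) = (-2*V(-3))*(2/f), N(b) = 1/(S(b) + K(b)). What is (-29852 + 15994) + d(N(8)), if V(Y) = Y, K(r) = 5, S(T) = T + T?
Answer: -14108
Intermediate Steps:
S(T) = 2*T
N(b) = 1/(5 + 2*b) (N(b) = 1/(2*b + 5) = 1/(5 + 2*b))
d(f) = 2 - 12/f (d(f) = 2 - (-2*(-3))*2/f = 2 - 6*2/f = 2 - 12/f)
(-29852 + 15994) + d(N(8)) = (-29852 + 15994) + (2 - 12/(1/(5 + 2*8))) = -13858 + (2 - 12/(1/(5 + 16))) = -13858 + (2 - 12/(1/21)) = -13858 + (2 - 12/1/21) = -13858 + (2 - 12*21) = -13858 + (2 - 252) = -13858 - 250 = -14108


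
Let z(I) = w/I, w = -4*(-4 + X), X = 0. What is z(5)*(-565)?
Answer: -1808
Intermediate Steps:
w = 16 (w = -4*(-4 + 0) = -4*(-4) = 16)
z(I) = 16/I
z(5)*(-565) = (16/5)*(-565) = -1808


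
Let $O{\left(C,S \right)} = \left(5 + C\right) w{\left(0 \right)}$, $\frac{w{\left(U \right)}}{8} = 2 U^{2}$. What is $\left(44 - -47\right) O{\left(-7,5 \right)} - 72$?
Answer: $-72$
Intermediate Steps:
$w{\left(U \right)} = 16 U^{2}$ ($w{\left(U \right)} = 8 \cdot 2 U^{2} = 16 U^{2}$)
$O{\left(C,S \right)} = 0$ ($O{\left(C,S \right)} = \left(5 + C\right) 16 \cdot 0^{2} = \left(5 + C\right) 16 \cdot 0 = \left(5 + C\right) 0 = 0$)
$\left(44 - -47\right) O{\left(-7,5 \right)} - 72 = \left(44 - -47\right) 0 - 72 = \left(44 + 47\right) 0 - 72 = 91 \cdot 0 - 72 = 0 - 72 = -72$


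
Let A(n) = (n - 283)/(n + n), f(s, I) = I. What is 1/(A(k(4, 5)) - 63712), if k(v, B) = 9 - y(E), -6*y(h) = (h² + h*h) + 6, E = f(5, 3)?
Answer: -13/828391 ≈ -1.5693e-5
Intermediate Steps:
E = 3
y(h) = -1 - h²/3 (y(h) = -((h² + h*h) + 6)/6 = -((h² + h²) + 6)/6 = -(2*h² + 6)/6 = -(6 + 2*h²)/6 = -1 - h²/3)
k(v, B) = 13 (k(v, B) = 9 - (-1 - ⅓*3²) = 9 - (-1 - ⅓*9) = 9 - (-1 - 3) = 9 - 1*(-4) = 9 + 4 = 13)
A(n) = (-283 + n)/(2*n) (A(n) = (-283 + n)/((2*n)) = (-283 + n)*(1/(2*n)) = (-283 + n)/(2*n))
1/(A(k(4, 5)) - 63712) = 1/((½)*(-283 + 13)/13 - 63712) = 1/((½)*(1/13)*(-270) - 63712) = 1/(-135/13 - 63712) = 1/(-828391/13) = -13/828391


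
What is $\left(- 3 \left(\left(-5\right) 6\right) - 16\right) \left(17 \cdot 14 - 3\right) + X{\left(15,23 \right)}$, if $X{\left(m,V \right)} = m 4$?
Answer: $17450$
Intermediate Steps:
$X{\left(m,V \right)} = 4 m$
$\left(- 3 \left(\left(-5\right) 6\right) - 16\right) \left(17 \cdot 14 - 3\right) + X{\left(15,23 \right)} = \left(- 3 \left(\left(-5\right) 6\right) - 16\right) \left(17 \cdot 14 - 3\right) + 4 \cdot 15 = \left(\left(-3\right) \left(-30\right) - 16\right) \left(238 - 3\right) + 60 = \left(90 - 16\right) 235 + 60 = 74 \cdot 235 + 60 = 17390 + 60 = 17450$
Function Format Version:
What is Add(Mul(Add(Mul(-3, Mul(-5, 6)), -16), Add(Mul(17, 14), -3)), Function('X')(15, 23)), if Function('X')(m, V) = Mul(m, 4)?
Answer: 17450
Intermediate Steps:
Function('X')(m, V) = Mul(4, m)
Add(Mul(Add(Mul(-3, Mul(-5, 6)), -16), Add(Mul(17, 14), -3)), Function('X')(15, 23)) = Add(Mul(Add(Mul(-3, Mul(-5, 6)), -16), Add(Mul(17, 14), -3)), Mul(4, 15)) = Add(Mul(Add(Mul(-3, -30), -16), Add(238, -3)), 60) = Add(Mul(Add(90, -16), 235), 60) = Add(Mul(74, 235), 60) = Add(17390, 60) = 17450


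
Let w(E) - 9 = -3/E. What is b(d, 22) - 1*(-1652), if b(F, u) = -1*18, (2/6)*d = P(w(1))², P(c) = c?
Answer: 1634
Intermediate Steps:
w(E) = 9 - 3/E
d = 108 (d = 3*(9 - 3/1)² = 3*(9 - 3*1)² = 3*(9 - 3)² = 3*6² = 3*36 = 108)
b(F, u) = -18
b(d, 22) - 1*(-1652) = -18 - 1*(-1652) = -18 + 1652 = 1634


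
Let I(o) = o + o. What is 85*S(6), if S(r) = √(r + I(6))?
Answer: 255*√2 ≈ 360.62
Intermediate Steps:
I(o) = 2*o
S(r) = √(12 + r) (S(r) = √(r + 2*6) = √(r + 12) = √(12 + r))
85*S(6) = 85*√(12 + 6) = 85*√18 = 85*(3*√2) = 255*√2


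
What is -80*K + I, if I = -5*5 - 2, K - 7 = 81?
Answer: -7067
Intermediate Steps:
K = 88 (K = 7 + 81 = 88)
I = -27 (I = -25 - 2 = -27)
-80*K + I = -80*88 - 27 = -7040 - 27 = -7067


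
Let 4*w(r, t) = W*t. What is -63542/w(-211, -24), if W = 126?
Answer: 31771/378 ≈ 84.050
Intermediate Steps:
w(r, t) = 63*t/2 (w(r, t) = (126*t)/4 = 63*t/2)
-63542/w(-211, -24) = -63542/((63/2)*(-24)) = -63542/(-756) = -63542*(-1/756) = 31771/378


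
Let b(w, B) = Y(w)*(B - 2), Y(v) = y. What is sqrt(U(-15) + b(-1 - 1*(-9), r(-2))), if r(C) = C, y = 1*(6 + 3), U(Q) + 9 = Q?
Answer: 2*I*sqrt(15) ≈ 7.746*I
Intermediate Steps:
U(Q) = -9 + Q
y = 9 (y = 1*9 = 9)
Y(v) = 9
b(w, B) = -18 + 9*B (b(w, B) = 9*(B - 2) = 9*(-2 + B) = -18 + 9*B)
sqrt(U(-15) + b(-1 - 1*(-9), r(-2))) = sqrt((-9 - 15) + (-18 + 9*(-2))) = sqrt(-24 + (-18 - 18)) = sqrt(-24 - 36) = sqrt(-60) = 2*I*sqrt(15)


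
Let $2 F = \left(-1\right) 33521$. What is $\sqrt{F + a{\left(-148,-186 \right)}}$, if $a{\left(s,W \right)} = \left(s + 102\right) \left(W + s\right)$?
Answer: $\frac{7 i \sqrt{114}}{2} \approx 37.37 i$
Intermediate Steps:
$a{\left(s,W \right)} = \left(102 + s\right) \left(W + s\right)$
$F = - \frac{33521}{2}$ ($F = \frac{\left(-1\right) 33521}{2} = \frac{1}{2} \left(-33521\right) = - \frac{33521}{2} \approx -16761.0$)
$\sqrt{F + a{\left(-148,-186 \right)}} = \sqrt{- \frac{33521}{2} + \left(\left(-148\right)^{2} + 102 \left(-186\right) + 102 \left(-148\right) - -27528\right)} = \sqrt{- \frac{33521}{2} + \left(21904 - 18972 - 15096 + 27528\right)} = \sqrt{- \frac{33521}{2} + 15364} = \sqrt{- \frac{2793}{2}} = \frac{7 i \sqrt{114}}{2}$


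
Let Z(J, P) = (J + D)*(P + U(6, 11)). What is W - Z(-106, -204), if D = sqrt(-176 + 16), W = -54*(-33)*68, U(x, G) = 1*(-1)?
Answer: 99446 + 820*I*sqrt(10) ≈ 99446.0 + 2593.1*I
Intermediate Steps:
U(x, G) = -1
W = 121176 (W = 1782*68 = 121176)
D = 4*I*sqrt(10) (D = sqrt(-160) = 4*I*sqrt(10) ≈ 12.649*I)
Z(J, P) = (-1 + P)*(J + 4*I*sqrt(10)) (Z(J, P) = (J + 4*I*sqrt(10))*(P - 1) = (J + 4*I*sqrt(10))*(-1 + P) = (-1 + P)*(J + 4*I*sqrt(10)))
W - Z(-106, -204) = 121176 - (-1*(-106) - 106*(-204) - 4*I*sqrt(10) + 4*I*(-204)*sqrt(10)) = 121176 - (106 + 21624 - 4*I*sqrt(10) - 816*I*sqrt(10)) = 121176 - (21730 - 820*I*sqrt(10)) = 121176 + (-21730 + 820*I*sqrt(10)) = 99446 + 820*I*sqrt(10)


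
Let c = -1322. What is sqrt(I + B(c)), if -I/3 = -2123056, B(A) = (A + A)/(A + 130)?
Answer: 5*sqrt(22624311682)/298 ≈ 2523.7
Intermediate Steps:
B(A) = 2*A/(130 + A) (B(A) = (2*A)/(130 + A) = 2*A/(130 + A))
I = 6369168 (I = -3*(-2123056) = 6369168)
sqrt(I + B(c)) = sqrt(6369168 + 2*(-1322)/(130 - 1322)) = sqrt(6369168 + 2*(-1322)/(-1192)) = sqrt(6369168 + 2*(-1322)*(-1/1192)) = sqrt(6369168 + 661/298) = sqrt(1898012725/298) = 5*sqrt(22624311682)/298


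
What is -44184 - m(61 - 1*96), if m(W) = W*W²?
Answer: -1309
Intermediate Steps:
m(W) = W³
-44184 - m(61 - 1*96) = -44184 - (61 - 1*96)³ = -44184 - (61 - 96)³ = -44184 - 1*(-35)³ = -44184 - 1*(-42875) = -44184 + 42875 = -1309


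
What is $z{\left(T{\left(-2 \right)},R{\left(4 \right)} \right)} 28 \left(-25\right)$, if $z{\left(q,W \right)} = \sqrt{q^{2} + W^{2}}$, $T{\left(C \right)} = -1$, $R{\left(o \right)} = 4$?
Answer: $- 700 \sqrt{17} \approx -2886.2$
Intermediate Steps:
$z{\left(q,W \right)} = \sqrt{W^{2} + q^{2}}$
$z{\left(T{\left(-2 \right)},R{\left(4 \right)} \right)} 28 \left(-25\right) = \sqrt{4^{2} + \left(-1\right)^{2}} \cdot 28 \left(-25\right) = \sqrt{16 + 1} \cdot 28 \left(-25\right) = \sqrt{17} \cdot 28 \left(-25\right) = 28 \sqrt{17} \left(-25\right) = - 700 \sqrt{17}$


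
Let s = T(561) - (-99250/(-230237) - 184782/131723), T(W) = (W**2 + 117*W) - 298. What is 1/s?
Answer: 30327508351/11526302294026644 ≈ 2.6312e-6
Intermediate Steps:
T(W) = -298 + W**2 + 117*W
s = 11526302294026644/30327508351 (s = (-298 + 561**2 + 117*561) - (-99250/(-230237) - 184782/131723) = (-298 + 314721 + 65637) - (-99250*(-1/230237) - 184782*1/131723) = 380060 - (99250/230237 - 184782/131723) = 380060 - 1*(-29470145584/30327508351) = 380060 + 29470145584/30327508351 = 11526302294026644/30327508351 ≈ 3.8006e+5)
1/s = 1/(11526302294026644/30327508351) = 30327508351/11526302294026644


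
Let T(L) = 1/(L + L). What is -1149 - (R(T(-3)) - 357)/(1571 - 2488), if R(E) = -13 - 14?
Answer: -1054017/917 ≈ -1149.4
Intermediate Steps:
T(L) = 1/(2*L)
R(E) = -27
-1149 - (R(T(-3)) - 357)/(1571 - 2488) = -1149 - (-27 - 357)/(1571 - 2488) = -1149 - (-384)/(-917) = -1149 - (-384)*(-1)/917 = -1149 - 1*384/917 = -1149 - 384/917 = -1054017/917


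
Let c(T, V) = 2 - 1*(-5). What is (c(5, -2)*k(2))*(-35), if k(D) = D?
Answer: -490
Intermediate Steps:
c(T, V) = 7 (c(T, V) = 2 + 5 = 7)
(c(5, -2)*k(2))*(-35) = (7*2)*(-35) = 14*(-35) = -490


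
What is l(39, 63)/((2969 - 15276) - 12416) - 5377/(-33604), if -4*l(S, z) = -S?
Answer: 11050661/69232641 ≈ 0.15962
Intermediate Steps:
l(S, z) = S/4 (l(S, z) = -(-1)*S/4 = S/4)
l(39, 63)/((2969 - 15276) - 12416) - 5377/(-33604) = ((1/4)*39)/((2969 - 15276) - 12416) - 5377/(-33604) = 39/(4*(-12307 - 12416)) - 5377*(-1/33604) = (39/4)/(-24723) + 5377/33604 = (39/4)*(-1/24723) + 5377/33604 = -13/32964 + 5377/33604 = 11050661/69232641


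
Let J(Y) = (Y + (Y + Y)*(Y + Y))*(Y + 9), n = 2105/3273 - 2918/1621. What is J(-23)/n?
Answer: 155462727966/6138409 ≈ 25326.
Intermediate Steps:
n = -6138409/5305533 (n = 2105*(1/3273) - 2918*1/1621 = 2105/3273 - 2918/1621 = -6138409/5305533 ≈ -1.1570)
J(Y) = (9 + Y)*(Y + 4*Y²) (J(Y) = (Y + (2*Y)*(2*Y))*(9 + Y) = (Y + 4*Y²)*(9 + Y) = (9 + Y)*(Y + 4*Y²))
J(-23)/n = (-23*(9 + 4*(-23)² + 37*(-23)))/(-6138409/5305533) = -23*(9 + 4*529 - 851)*(-5305533/6138409) = -23*(9 + 2116 - 851)*(-5305533/6138409) = -23*1274*(-5305533/6138409) = -29302*(-5305533/6138409) = 155462727966/6138409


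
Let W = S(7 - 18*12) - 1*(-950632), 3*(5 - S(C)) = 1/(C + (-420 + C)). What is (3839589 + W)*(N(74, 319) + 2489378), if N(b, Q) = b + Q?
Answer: 29983386369000215/2514 ≈ 1.1927e+13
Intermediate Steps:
N(b, Q) = Q + b
S(C) = 5 - 1/(3*(-420 + 2*C)) (S(C) = 5 - 1/(3*(C + (-420 + C))) = 5 - 1/(3*(-420 + 2*C)))
W = 2389901419/2514 (W = (-6301 + 30*(7 - 18*12))/(6*(-210 + (7 - 18*12))) - 1*(-950632) = (-6301 + 30*(7 - 216))/(6*(-210 + (7 - 216))) + 950632 = (-6301 + 30*(-209))/(6*(-210 - 209)) + 950632 = (⅙)*(-6301 - 6270)/(-419) + 950632 = (⅙)*(-1/419)*(-12571) + 950632 = 12571/2514 + 950632 = 2389901419/2514 ≈ 9.5064e+5)
(3839589 + W)*(N(74, 319) + 2489378) = (3839589 + 2389901419/2514)*((319 + 74) + 2489378) = 12042628165*(393 + 2489378)/2514 = (12042628165/2514)*2489771 = 29983386369000215/2514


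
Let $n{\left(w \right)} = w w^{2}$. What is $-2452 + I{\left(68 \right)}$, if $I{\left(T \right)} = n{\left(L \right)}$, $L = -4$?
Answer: $-2516$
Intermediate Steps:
$n{\left(w \right)} = w^{3}$
$I{\left(T \right)} = -64$ ($I{\left(T \right)} = \left(-4\right)^{3} = -64$)
$-2452 + I{\left(68 \right)} = -2452 - 64 = -2516$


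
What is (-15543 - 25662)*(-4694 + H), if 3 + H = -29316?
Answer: 1401505665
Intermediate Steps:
H = -29319 (H = -3 - 29316 = -29319)
(-15543 - 25662)*(-4694 + H) = (-15543 - 25662)*(-4694 - 29319) = -41205*(-34013) = 1401505665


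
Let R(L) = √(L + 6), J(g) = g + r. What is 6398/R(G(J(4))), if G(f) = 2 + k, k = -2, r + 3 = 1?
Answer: 3199*√6/3 ≈ 2612.0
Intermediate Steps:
r = -2 (r = -3 + 1 = -2)
J(g) = -2 + g (J(g) = g - 2 = -2 + g)
G(f) = 0 (G(f) = 2 - 2 = 0)
R(L) = √(6 + L)
6398/R(G(J(4))) = 6398/(√(6 + 0)) = 6398/(√6) = 6398*(√6/6) = 3199*√6/3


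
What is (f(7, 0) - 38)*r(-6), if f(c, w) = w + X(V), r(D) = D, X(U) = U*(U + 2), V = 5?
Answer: 18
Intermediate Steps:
X(U) = U*(2 + U)
f(c, w) = 35 + w (f(c, w) = w + 5*(2 + 5) = w + 5*7 = w + 35 = 35 + w)
(f(7, 0) - 38)*r(-6) = ((35 + 0) - 38)*(-6) = (35 - 38)*(-6) = -3*(-6) = 18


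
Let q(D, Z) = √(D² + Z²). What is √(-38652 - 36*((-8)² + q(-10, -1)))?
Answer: 2*√(-10239 - 9*√101) ≈ 203.27*I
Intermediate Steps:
√(-38652 - 36*((-8)² + q(-10, -1))) = √(-38652 - 36*((-8)² + √((-10)² + (-1)²))) = √(-38652 - 36*(64 + √(100 + 1))) = √(-38652 - 36*(64 + √101)) = √(-38652 + (-2304 - 36*√101)) = √(-40956 - 36*√101)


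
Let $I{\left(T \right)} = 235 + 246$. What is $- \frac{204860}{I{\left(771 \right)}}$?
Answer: $- \frac{204860}{481} \approx -425.9$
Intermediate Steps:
$I{\left(T \right)} = 481$
$- \frac{204860}{I{\left(771 \right)}} = - \frac{204860}{481}$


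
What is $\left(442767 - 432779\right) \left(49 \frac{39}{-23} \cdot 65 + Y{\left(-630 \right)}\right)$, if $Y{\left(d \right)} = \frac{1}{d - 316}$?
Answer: $- \frac{53348365502}{989} \approx -5.3942 \cdot 10^{7}$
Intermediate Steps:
$Y{\left(d \right)} = \frac{1}{-316 + d}$
$\left(442767 - 432779\right) \left(49 \frac{39}{-23} \cdot 65 + Y{\left(-630 \right)}\right) = \left(442767 - 432779\right) \left(49 \frac{39}{-23} \cdot 65 + \frac{1}{-316 - 630}\right) = 9988 \left(49 \cdot 39 \left(- \frac{1}{23}\right) 65 + \frac{1}{-946}\right) = 9988 \left(49 \left(- \frac{39}{23}\right) 65 - \frac{1}{946}\right) = 9988 \left(\left(- \frac{1911}{23}\right) 65 - \frac{1}{946}\right) = 9988 \left(- \frac{124215}{23} - \frac{1}{946}\right) = 9988 \left(- \frac{117507413}{21758}\right) = - \frac{53348365502}{989}$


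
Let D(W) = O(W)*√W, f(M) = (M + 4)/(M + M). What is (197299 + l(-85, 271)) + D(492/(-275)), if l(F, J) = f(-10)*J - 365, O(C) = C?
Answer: 1970153/10 - 984*I*√1353/15125 ≈ 1.9702e+5 - 2.393*I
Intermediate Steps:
f(M) = (4 + M)/(2*M) (f(M) = (4 + M)/((2*M)) = (4 + M)*(1/(2*M)) = (4 + M)/(2*M))
l(F, J) = -365 + 3*J/10 (l(F, J) = ((½)*(4 - 10)/(-10))*J - 365 = ((½)*(-⅒)*(-6))*J - 365 = 3*J/10 - 365 = -365 + 3*J/10)
D(W) = W^(3/2) (D(W) = W*√W = W^(3/2))
(197299 + l(-85, 271)) + D(492/(-275)) = (197299 + (-365 + (3/10)*271)) + (492/(-275))^(3/2) = (197299 + (-365 + 813/10)) + (492*(-1/275))^(3/2) = (197299 - 2837/10) + (-492/275)^(3/2) = 1970153/10 - 984*I*√1353/15125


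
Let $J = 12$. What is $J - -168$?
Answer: $180$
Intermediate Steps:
$J - -168 = 12 - -168 = 12 + 168 = 180$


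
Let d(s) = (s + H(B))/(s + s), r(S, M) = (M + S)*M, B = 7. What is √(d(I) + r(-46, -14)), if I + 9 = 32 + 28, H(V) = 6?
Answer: √971686/34 ≈ 28.992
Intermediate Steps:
I = 51 (I = -9 + (32 + 28) = -9 + 60 = 51)
r(S, M) = M*(M + S)
d(s) = (6 + s)/(2*s) (d(s) = (s + 6)/(s + s) = (6 + s)/((2*s)) = (6 + s)*(1/(2*s)) = (6 + s)/(2*s))
√(d(I) + r(-46, -14)) = √((½)*(6 + 51)/51 - 14*(-14 - 46)) = √((½)*(1/51)*57 - 14*(-60)) = √(19/34 + 840) = √(28579/34) = √971686/34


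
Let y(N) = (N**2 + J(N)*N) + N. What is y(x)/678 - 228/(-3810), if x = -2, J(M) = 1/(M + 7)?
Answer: 2678/43053 ≈ 0.062202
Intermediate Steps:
J(M) = 1/(7 + M)
y(N) = N + N**2 + N/(7 + N) (y(N) = (N**2 + N/(7 + N)) + N = N + N**2 + N/(7 + N))
y(x)/678 - 228/(-3810) = -2*(1 + (1 - 2)*(7 - 2))/(7 - 2)/678 - 228/(-3810) = -2*(1 - 1*5)/5*(1/678) - 228*(-1/3810) = -2*1/5*(1 - 5)*(1/678) + 38/635 = -2*1/5*(-4)*(1/678) + 38/635 = (8/5)*(1/678) + 38/635 = 4/1695 + 38/635 = 2678/43053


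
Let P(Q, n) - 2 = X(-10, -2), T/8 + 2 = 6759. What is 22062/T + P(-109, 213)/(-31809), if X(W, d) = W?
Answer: 351101303/859733652 ≈ 0.40838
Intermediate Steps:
T = 54056 (T = -16 + 8*6759 = -16 + 54072 = 54056)
P(Q, n) = -8 (P(Q, n) = 2 - 10 = -8)
22062/T + P(-109, 213)/(-31809) = 22062/54056 - 8/(-31809) = 22062*(1/54056) - 8*(-1/31809) = 11031/27028 + 8/31809 = 351101303/859733652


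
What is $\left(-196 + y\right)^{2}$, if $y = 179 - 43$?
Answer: $3600$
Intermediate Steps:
$y = 136$
$\left(-196 + y\right)^{2} = \left(-196 + 136\right)^{2} = \left(-60\right)^{2} = 3600$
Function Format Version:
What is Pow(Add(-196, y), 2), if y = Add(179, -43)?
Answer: 3600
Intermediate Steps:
y = 136
Pow(Add(-196, y), 2) = Pow(Add(-196, 136), 2) = Pow(-60, 2) = 3600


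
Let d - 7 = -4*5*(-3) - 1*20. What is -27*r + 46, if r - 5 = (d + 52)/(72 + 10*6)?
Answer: -437/4 ≈ -109.25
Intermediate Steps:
d = 47 (d = 7 + (-4*5*(-3) - 1*20) = 7 + (-20*(-3) - 20) = 7 + (60 - 20) = 7 + 40 = 47)
r = 23/4 (r = 5 + (47 + 52)/(72 + 10*6) = 5 + 99/(72 + 60) = 5 + 99/132 = 5 + 99*(1/132) = 5 + ¾ = 23/4 ≈ 5.7500)
-27*r + 46 = -27*23/4 + 46 = -621/4 + 46 = -437/4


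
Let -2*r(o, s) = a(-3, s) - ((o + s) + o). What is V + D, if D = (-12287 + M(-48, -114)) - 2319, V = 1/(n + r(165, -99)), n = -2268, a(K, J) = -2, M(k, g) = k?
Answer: -63056164/4303 ≈ -14654.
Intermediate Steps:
r(o, s) = 1 + o + s/2 (r(o, s) = -(-2 - ((o + s) + o))/2 = -(-2 - (s + 2*o))/2 = -(-2 + (-s - 2*o))/2 = -(-2 - s - 2*o)/2 = 1 + o + s/2)
V = -2/4303 (V = 1/(-2268 + (1 + 165 + (½)*(-99))) = 1/(-2268 + (1 + 165 - 99/2)) = 1/(-2268 + 233/2) = 1/(-4303/2) = -2/4303 ≈ -0.00046479)
D = -14654 (D = (-12287 - 48) - 2319 = -12335 - 2319 = -14654)
V + D = -2/4303 - 14654 = -63056164/4303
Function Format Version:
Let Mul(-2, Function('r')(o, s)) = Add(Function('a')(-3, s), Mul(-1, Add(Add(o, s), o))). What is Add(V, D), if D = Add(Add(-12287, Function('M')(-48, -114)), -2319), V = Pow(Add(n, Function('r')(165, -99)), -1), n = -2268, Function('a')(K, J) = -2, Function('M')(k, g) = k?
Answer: Rational(-63056164, 4303) ≈ -14654.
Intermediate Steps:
Function('r')(o, s) = Add(1, o, Mul(Rational(1, 2), s)) (Function('r')(o, s) = Mul(Rational(-1, 2), Add(-2, Mul(-1, Add(Add(o, s), o)))) = Mul(Rational(-1, 2), Add(-2, Mul(-1, Add(s, Mul(2, o))))) = Mul(Rational(-1, 2), Add(-2, Add(Mul(-1, s), Mul(-2, o)))) = Mul(Rational(-1, 2), Add(-2, Mul(-1, s), Mul(-2, o))) = Add(1, o, Mul(Rational(1, 2), s)))
V = Rational(-2, 4303) (V = Pow(Add(-2268, Add(1, 165, Mul(Rational(1, 2), -99))), -1) = Pow(Add(-2268, Add(1, 165, Rational(-99, 2))), -1) = Pow(Add(-2268, Rational(233, 2)), -1) = Pow(Rational(-4303, 2), -1) = Rational(-2, 4303) ≈ -0.00046479)
D = -14654 (D = Add(Add(-12287, -48), -2319) = Add(-12335, -2319) = -14654)
Add(V, D) = Add(Rational(-2, 4303), -14654) = Rational(-63056164, 4303)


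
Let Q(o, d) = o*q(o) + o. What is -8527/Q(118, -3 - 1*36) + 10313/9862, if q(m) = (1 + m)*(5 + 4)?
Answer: 610229987/623751776 ≈ 0.97832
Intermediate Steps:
q(m) = 9 + 9*m (q(m) = (1 + m)*9 = 9 + 9*m)
Q(o, d) = o + o*(9 + 9*o) (Q(o, d) = o*(9 + 9*o) + o = o + o*(9 + 9*o))
-8527/Q(118, -3 - 1*36) + 10313/9862 = -8527*1/(118*(10 + 9*118)) + 10313/9862 = -8527*1/(118*(10 + 1062)) + 10313*(1/9862) = -8527/(118*1072) + 10313/9862 = -8527/126496 + 10313/9862 = 610229987/623751776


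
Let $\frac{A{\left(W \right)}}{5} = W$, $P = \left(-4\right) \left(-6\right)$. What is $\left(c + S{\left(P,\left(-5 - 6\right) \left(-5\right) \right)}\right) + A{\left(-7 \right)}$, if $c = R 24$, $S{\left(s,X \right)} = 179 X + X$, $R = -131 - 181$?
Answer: $2377$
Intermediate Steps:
$R = -312$ ($R = -131 - 181 = -312$)
$P = 24$
$A{\left(W \right)} = 5 W$
$S{\left(s,X \right)} = 180 X$
$c = -7488$ ($c = \left(-312\right) 24 = -7488$)
$\left(c + S{\left(P,\left(-5 - 6\right) \left(-5\right) \right)}\right) + A{\left(-7 \right)} = \left(-7488 + 180 \left(-5 - 6\right) \left(-5\right)\right) + 5 \left(-7\right) = \left(-7488 + 180 \left(\left(-11\right) \left(-5\right)\right)\right) - 35 = \left(-7488 + 180 \cdot 55\right) - 35 = \left(-7488 + 9900\right) - 35 = 2412 - 35 = 2377$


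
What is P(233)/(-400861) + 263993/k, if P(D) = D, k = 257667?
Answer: 105764461562/103288651287 ≈ 1.0240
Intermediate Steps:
P(233)/(-400861) + 263993/k = 233/(-400861) + 263993/257667 = 233*(-1/400861) + 263993*(1/257667) = -233/400861 + 263993/257667 = 105764461562/103288651287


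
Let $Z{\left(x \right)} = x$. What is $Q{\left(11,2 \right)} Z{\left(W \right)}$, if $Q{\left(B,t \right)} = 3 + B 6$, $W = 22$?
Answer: $1518$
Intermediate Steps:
$Q{\left(B,t \right)} = 3 + 6 B$
$Q{\left(11,2 \right)} Z{\left(W \right)} = \left(3 + 6 \cdot 11\right) 22 = \left(3 + 66\right) 22 = 69 \cdot 22 = 1518$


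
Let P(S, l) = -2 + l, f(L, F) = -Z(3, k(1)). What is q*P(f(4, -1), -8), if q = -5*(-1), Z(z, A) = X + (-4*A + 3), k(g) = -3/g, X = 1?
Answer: -50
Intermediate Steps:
Z(z, A) = 4 - 4*A (Z(z, A) = 1 + (-4*A + 3) = 1 + (3 - 4*A) = 4 - 4*A)
f(L, F) = -16 (f(L, F) = -(4 - (-12)/1) = -(4 - (-12)) = -(4 - 4*(-3)) = -(4 + 12) = -1*16 = -16)
q = 5
q*P(f(4, -1), -8) = 5*(-2 - 8) = 5*(-10) = -50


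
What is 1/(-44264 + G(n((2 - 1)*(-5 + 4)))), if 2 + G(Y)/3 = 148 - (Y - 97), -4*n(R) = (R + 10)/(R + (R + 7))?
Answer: -20/870673 ≈ -2.2971e-5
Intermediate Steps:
n(R) = -(10 + R)/(4*(7 + 2*R)) (n(R) = -(R + 10)/(4*(R + (R + 7))) = -(10 + R)/(4*(R + (7 + R))) = -(10 + R)/(4*(7 + 2*R)))
G(Y) = 729 - 3*Y (G(Y) = -6 + 3*(148 - (Y - 97)) = -6 + 3*(148 - (-97 + Y)) = -6 + 3*(148 + (97 - Y)) = -6 + 3*(245 - Y) = -6 + (735 - 3*Y) = 729 - 3*Y)
1/(-44264 + G(n((2 - 1)*(-5 + 4)))) = 1/(-44264 + (729 - 3*(-10 - (2 - 1)*(-5 + 4))/(4*(7 + 2*((2 - 1)*(-5 + 4)))))) = 1/(-44264 + (729 - 3*(-10 - (-1))/(4*(7 + 2*(1*(-1)))))) = 1/(-44264 + (729 - 3*(-10 - 1*(-1))/(4*(7 + 2*(-1))))) = 1/(-44264 + (729 - 3*(-10 + 1)/(4*(7 - 2)))) = 1/(-44264 + (729 - 3*(-9)/(4*5))) = 1/(-44264 + (729 - 3*(-9/20))) = 1/(-44264 + (729 + 27/20)) = 1/(-44264 + 14607/20) = 1/(-870673/20) = -20/870673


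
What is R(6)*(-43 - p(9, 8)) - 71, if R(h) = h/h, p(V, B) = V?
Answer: -123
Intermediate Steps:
R(h) = 1
R(6)*(-43 - p(9, 8)) - 71 = 1*(-43 - 1*9) - 71 = 1*(-43 - 9) - 71 = 1*(-52) - 71 = -52 - 71 = -123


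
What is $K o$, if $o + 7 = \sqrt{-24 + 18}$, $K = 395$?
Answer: $-2765 + 395 i \sqrt{6} \approx -2765.0 + 967.55 i$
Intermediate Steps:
$o = -7 + i \sqrt{6}$ ($o = -7 + \sqrt{-24 + 18} = -7 + \sqrt{-6} = -7 + i \sqrt{6} \approx -7.0 + 2.4495 i$)
$K o = 395 \left(-7 + i \sqrt{6}\right) = -2765 + 395 i \sqrt{6}$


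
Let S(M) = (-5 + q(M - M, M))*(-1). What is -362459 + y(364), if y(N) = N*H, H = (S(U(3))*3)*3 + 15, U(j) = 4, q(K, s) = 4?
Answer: -353723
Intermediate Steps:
S(M) = 1 (S(M) = (-5 + 4)*(-1) = -1*(-1) = 1)
H = 24 (H = (1*3)*3 + 15 = 3*3 + 15 = 9 + 15 = 24)
y(N) = 24*N (y(N) = N*24 = 24*N)
-362459 + y(364) = -362459 + 24*364 = -362459 + 8736 = -353723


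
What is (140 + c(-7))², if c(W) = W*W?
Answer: 35721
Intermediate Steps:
c(W) = W²
(140 + c(-7))² = (140 + (-7)²)² = (140 + 49)² = 189² = 35721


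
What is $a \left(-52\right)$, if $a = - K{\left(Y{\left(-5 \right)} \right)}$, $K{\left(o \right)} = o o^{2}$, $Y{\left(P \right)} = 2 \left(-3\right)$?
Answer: $-11232$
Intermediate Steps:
$Y{\left(P \right)} = -6$
$K{\left(o \right)} = o^{3}$
$a = 216$ ($a = - \left(-6\right)^{3} = \left(-1\right) \left(-216\right) = 216$)
$a \left(-52\right) = 216 \left(-52\right) = -11232$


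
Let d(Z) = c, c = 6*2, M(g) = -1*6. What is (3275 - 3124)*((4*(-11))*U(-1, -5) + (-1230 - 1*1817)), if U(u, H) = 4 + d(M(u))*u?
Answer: -406945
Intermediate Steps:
M(g) = -6
c = 12
d(Z) = 12
U(u, H) = 4 + 12*u
(3275 - 3124)*((4*(-11))*U(-1, -5) + (-1230 - 1*1817)) = (3275 - 3124)*((4*(-11))*(4 + 12*(-1)) + (-1230 - 1*1817)) = 151*(-44*(4 - 12) + (-1230 - 1817)) = 151*(-44*(-8) - 3047) = 151*(352 - 3047) = 151*(-2695) = -406945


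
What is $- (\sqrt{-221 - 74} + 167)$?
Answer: $-167 - i \sqrt{295} \approx -167.0 - 17.176 i$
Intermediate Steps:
$- (\sqrt{-221 - 74} + 167) = - (\sqrt{-295} + 167) = - (i \sqrt{295} + 167) = - (167 + i \sqrt{295}) = -167 - i \sqrt{295}$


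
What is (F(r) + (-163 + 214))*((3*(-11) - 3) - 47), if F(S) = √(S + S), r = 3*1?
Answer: -4233 - 83*√6 ≈ -4436.3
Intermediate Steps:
r = 3
F(S) = √2*√S (F(S) = √(2*S) = √2*√S)
(F(r) + (-163 + 214))*((3*(-11) - 3) - 47) = (√2*√3 + (-163 + 214))*((3*(-11) - 3) - 47) = (√6 + 51)*((-33 - 3) - 47) = (51 + √6)*(-36 - 47) = (51 + √6)*(-83) = -4233 - 83*√6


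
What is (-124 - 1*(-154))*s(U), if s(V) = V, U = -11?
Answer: -330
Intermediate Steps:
(-124 - 1*(-154))*s(U) = (-124 - 1*(-154))*(-11) = (-124 + 154)*(-11) = 30*(-11) = -330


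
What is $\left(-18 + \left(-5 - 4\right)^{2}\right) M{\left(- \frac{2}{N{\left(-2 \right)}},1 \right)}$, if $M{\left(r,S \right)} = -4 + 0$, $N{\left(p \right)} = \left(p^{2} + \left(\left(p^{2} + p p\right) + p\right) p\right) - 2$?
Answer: $-252$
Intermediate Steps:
$N{\left(p \right)} = -2 + p^{2} + p \left(p + 2 p^{2}\right)$ ($N{\left(p \right)} = \left(p^{2} + \left(\left(p^{2} + p^{2}\right) + p\right) p\right) - 2 = \left(p^{2} + \left(2 p^{2} + p\right) p\right) - 2 = \left(p^{2} + \left(p + 2 p^{2}\right) p\right) - 2 = \left(p^{2} + p \left(p + 2 p^{2}\right)\right) - 2 = -2 + p^{2} + p \left(p + 2 p^{2}\right)$)
$M{\left(r,S \right)} = -4$
$\left(-18 + \left(-5 - 4\right)^{2}\right) M{\left(- \frac{2}{N{\left(-2 \right)}},1 \right)} = \left(-18 + \left(-5 - 4\right)^{2}\right) \left(-4\right) = \left(-18 + \left(-9\right)^{2}\right) \left(-4\right) = \left(-18 + 81\right) \left(-4\right) = 63 \left(-4\right) = -252$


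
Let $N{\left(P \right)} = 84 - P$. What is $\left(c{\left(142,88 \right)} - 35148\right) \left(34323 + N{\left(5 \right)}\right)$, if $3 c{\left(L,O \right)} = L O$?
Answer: $- \frac{3197597096}{3} \approx -1.0659 \cdot 10^{9}$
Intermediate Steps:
$c{\left(L,O \right)} = \frac{L O}{3}$
$\left(c{\left(142,88 \right)} - 35148\right) \left(34323 + N{\left(5 \right)}\right) = \left(\frac{1}{3} \cdot 142 \cdot 88 - 35148\right) \left(34323 + \left(84 - 5\right)\right) = \left(\frac{12496}{3} - 35148\right) \left(34323 + \left(84 - 5\right)\right) = - \frac{92948 \left(34323 + 79\right)}{3} = \left(- \frac{92948}{3}\right) 34402 = - \frac{3197597096}{3}$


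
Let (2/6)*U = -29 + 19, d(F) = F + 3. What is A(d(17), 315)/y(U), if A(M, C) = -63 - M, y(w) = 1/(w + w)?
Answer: 4980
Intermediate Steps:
d(F) = 3 + F
U = -30 (U = 3*(-29 + 19) = 3*(-10) = -30)
y(w) = 1/(2*w)
A(d(17), 315)/y(U) = (-63 - (3 + 17))/(((1/2)/(-30))) = (-63 - 1*20)/(((1/2)*(-1/30))) = (-63 - 20)/(-1/60) = -83*(-60) = 4980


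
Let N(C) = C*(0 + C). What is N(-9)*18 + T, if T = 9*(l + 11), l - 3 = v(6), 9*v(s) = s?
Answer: 1590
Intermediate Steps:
N(C) = C² (N(C) = C*C = C²)
v(s) = s/9
l = 11/3 (l = 3 + (⅑)*6 = 3 + ⅔ = 11/3 ≈ 3.6667)
T = 132 (T = 9*(11/3 + 11) = 9*(44/3) = 132)
N(-9)*18 + T = (-9)²*18 + 132 = 81*18 + 132 = 1458 + 132 = 1590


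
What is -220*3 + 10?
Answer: -650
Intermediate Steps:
-220*3 + 10 = -44*15 + 10 = -660 + 10 = -650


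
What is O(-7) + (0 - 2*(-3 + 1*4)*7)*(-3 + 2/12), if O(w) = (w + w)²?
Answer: 707/3 ≈ 235.67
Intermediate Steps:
O(w) = 4*w² (O(w) = (2*w)² = 4*w²)
O(-7) + (0 - 2*(-3 + 1*4)*7)*(-3 + 2/12) = 4*(-7)² + (0 - 2*(-3 + 1*4)*7)*(-3 + 2/12) = 4*49 + (0 - 2*(-3 + 4)*7)*(-3 + (1/12)*2) = 196 + (0 - 2*1*7)*(-3 + ⅙) = 196 + (0 - 2*7)*(-17/6) = 196 + (0 - 14)*(-17/6) = 196 - 14*(-17/6) = 196 + 119/3 = 707/3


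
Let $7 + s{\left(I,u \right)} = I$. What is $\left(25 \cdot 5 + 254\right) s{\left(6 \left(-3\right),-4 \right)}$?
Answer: $-9475$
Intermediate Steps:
$s{\left(I,u \right)} = -7 + I$
$\left(25 \cdot 5 + 254\right) s{\left(6 \left(-3\right),-4 \right)} = \left(25 \cdot 5 + 254\right) \left(-7 + 6 \left(-3\right)\right) = \left(125 + 254\right) \left(-7 - 18\right) = 379 \left(-25\right) = -9475$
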